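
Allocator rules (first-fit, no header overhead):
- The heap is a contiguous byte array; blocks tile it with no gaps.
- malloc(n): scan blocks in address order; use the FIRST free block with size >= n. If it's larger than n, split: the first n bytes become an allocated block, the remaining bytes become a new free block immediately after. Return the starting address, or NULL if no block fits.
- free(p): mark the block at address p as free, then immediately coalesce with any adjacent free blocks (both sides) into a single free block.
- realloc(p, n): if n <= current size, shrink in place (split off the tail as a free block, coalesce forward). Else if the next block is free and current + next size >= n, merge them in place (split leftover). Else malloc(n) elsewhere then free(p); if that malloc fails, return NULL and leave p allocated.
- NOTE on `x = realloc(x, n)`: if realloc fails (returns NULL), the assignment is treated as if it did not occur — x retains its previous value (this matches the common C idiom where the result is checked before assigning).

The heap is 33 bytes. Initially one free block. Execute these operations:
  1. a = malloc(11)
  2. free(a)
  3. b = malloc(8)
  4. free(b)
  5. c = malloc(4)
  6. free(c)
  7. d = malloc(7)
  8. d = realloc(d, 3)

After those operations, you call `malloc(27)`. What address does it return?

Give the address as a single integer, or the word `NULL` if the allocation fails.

Op 1: a = malloc(11) -> a = 0; heap: [0-10 ALLOC][11-32 FREE]
Op 2: free(a) -> (freed a); heap: [0-32 FREE]
Op 3: b = malloc(8) -> b = 0; heap: [0-7 ALLOC][8-32 FREE]
Op 4: free(b) -> (freed b); heap: [0-32 FREE]
Op 5: c = malloc(4) -> c = 0; heap: [0-3 ALLOC][4-32 FREE]
Op 6: free(c) -> (freed c); heap: [0-32 FREE]
Op 7: d = malloc(7) -> d = 0; heap: [0-6 ALLOC][7-32 FREE]
Op 8: d = realloc(d, 3) -> d = 0; heap: [0-2 ALLOC][3-32 FREE]
malloc(27): first-fit scan over [0-2 ALLOC][3-32 FREE] -> 3

Answer: 3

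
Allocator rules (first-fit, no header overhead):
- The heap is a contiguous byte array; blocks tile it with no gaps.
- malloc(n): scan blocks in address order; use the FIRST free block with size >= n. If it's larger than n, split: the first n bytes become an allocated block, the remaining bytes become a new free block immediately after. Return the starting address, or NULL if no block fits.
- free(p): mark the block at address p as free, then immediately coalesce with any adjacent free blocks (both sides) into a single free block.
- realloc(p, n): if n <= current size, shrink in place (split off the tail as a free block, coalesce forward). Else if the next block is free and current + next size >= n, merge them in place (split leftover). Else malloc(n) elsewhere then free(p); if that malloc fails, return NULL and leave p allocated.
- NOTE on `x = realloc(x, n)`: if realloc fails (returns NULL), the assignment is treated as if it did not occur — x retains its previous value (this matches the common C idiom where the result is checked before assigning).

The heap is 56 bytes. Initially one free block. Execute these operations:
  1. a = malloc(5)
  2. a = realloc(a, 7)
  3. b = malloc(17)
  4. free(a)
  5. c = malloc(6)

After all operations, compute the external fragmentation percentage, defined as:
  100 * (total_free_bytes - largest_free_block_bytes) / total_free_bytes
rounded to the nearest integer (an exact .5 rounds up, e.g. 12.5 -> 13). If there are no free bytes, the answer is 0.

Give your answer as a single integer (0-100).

Op 1: a = malloc(5) -> a = 0; heap: [0-4 ALLOC][5-55 FREE]
Op 2: a = realloc(a, 7) -> a = 0; heap: [0-6 ALLOC][7-55 FREE]
Op 3: b = malloc(17) -> b = 7; heap: [0-6 ALLOC][7-23 ALLOC][24-55 FREE]
Op 4: free(a) -> (freed a); heap: [0-6 FREE][7-23 ALLOC][24-55 FREE]
Op 5: c = malloc(6) -> c = 0; heap: [0-5 ALLOC][6-6 FREE][7-23 ALLOC][24-55 FREE]
Free blocks: [1 32] total_free=33 largest=32 -> 100*(33-32)/33 = 100/33 ≈ 3.030 -> rounds to 3

Answer: 3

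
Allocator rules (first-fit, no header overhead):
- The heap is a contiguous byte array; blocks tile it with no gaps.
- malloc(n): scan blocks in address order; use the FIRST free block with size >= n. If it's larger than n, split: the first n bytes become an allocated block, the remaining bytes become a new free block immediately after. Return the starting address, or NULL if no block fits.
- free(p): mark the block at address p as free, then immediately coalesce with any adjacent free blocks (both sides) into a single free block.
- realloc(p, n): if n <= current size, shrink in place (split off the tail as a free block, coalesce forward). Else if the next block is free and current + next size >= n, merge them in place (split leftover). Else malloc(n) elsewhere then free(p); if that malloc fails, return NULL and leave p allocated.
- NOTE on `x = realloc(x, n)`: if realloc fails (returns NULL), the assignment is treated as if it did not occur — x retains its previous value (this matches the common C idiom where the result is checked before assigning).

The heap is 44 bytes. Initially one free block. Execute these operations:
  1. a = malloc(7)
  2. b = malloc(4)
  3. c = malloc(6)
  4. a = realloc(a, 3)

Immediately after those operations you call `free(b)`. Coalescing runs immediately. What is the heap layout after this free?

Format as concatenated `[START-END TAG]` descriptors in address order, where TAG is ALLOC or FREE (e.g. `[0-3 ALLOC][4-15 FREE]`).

Op 1: a = malloc(7) -> a = 0; heap: [0-6 ALLOC][7-43 FREE]
Op 2: b = malloc(4) -> b = 7; heap: [0-6 ALLOC][7-10 ALLOC][11-43 FREE]
Op 3: c = malloc(6) -> c = 11; heap: [0-6 ALLOC][7-10 ALLOC][11-16 ALLOC][17-43 FREE]
Op 4: a = realloc(a, 3) -> a = 0; heap: [0-2 ALLOC][3-6 FREE][7-10 ALLOC][11-16 ALLOC][17-43 FREE]
free(b): b = 7 -> block [7-10 ALLOC]; mark free, coalesce with adjacent free neighbors -> [0-2 ALLOC][3-10 FREE][11-16 ALLOC][17-43 FREE]

Answer: [0-2 ALLOC][3-10 FREE][11-16 ALLOC][17-43 FREE]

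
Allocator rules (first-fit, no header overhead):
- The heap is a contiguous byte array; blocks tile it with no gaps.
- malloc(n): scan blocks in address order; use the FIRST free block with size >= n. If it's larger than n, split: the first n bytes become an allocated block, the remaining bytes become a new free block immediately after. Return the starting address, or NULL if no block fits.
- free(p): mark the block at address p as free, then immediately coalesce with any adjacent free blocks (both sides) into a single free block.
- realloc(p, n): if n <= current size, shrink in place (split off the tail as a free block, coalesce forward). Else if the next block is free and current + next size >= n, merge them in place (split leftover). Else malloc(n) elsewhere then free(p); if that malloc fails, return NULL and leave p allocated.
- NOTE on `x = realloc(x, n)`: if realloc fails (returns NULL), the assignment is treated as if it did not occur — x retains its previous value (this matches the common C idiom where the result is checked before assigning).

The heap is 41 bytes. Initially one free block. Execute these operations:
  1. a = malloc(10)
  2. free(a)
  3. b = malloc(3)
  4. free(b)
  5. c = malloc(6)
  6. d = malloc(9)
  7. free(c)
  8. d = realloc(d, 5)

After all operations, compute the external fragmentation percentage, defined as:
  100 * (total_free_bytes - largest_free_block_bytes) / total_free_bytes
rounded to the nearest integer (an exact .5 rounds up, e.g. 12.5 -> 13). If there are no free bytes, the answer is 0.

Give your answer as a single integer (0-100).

Op 1: a = malloc(10) -> a = 0; heap: [0-9 ALLOC][10-40 FREE]
Op 2: free(a) -> (freed a); heap: [0-40 FREE]
Op 3: b = malloc(3) -> b = 0; heap: [0-2 ALLOC][3-40 FREE]
Op 4: free(b) -> (freed b); heap: [0-40 FREE]
Op 5: c = malloc(6) -> c = 0; heap: [0-5 ALLOC][6-40 FREE]
Op 6: d = malloc(9) -> d = 6; heap: [0-5 ALLOC][6-14 ALLOC][15-40 FREE]
Op 7: free(c) -> (freed c); heap: [0-5 FREE][6-14 ALLOC][15-40 FREE]
Op 8: d = realloc(d, 5) -> d = 6; heap: [0-5 FREE][6-10 ALLOC][11-40 FREE]
Free blocks: [6 30] total_free=36 largest=30 -> 100*(36-30)/36 = 600/36 ≈ 16.667 -> rounds to 17

Answer: 17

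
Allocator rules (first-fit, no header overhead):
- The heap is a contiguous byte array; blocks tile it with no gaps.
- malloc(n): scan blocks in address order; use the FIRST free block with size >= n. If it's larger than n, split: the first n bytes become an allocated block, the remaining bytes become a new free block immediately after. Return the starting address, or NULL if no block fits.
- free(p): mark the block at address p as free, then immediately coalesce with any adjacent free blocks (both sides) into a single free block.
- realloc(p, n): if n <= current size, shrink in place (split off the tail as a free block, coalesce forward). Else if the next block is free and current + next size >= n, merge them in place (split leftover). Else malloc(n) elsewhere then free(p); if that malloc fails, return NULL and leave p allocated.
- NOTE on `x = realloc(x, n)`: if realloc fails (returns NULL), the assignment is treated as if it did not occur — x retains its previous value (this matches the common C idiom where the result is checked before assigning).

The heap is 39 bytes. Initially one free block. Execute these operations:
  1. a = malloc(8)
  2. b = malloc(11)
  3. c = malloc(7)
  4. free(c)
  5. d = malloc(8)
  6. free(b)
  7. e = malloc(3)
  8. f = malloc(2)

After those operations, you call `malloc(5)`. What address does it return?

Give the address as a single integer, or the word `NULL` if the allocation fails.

Op 1: a = malloc(8) -> a = 0; heap: [0-7 ALLOC][8-38 FREE]
Op 2: b = malloc(11) -> b = 8; heap: [0-7 ALLOC][8-18 ALLOC][19-38 FREE]
Op 3: c = malloc(7) -> c = 19; heap: [0-7 ALLOC][8-18 ALLOC][19-25 ALLOC][26-38 FREE]
Op 4: free(c) -> (freed c); heap: [0-7 ALLOC][8-18 ALLOC][19-38 FREE]
Op 5: d = malloc(8) -> d = 19; heap: [0-7 ALLOC][8-18 ALLOC][19-26 ALLOC][27-38 FREE]
Op 6: free(b) -> (freed b); heap: [0-7 ALLOC][8-18 FREE][19-26 ALLOC][27-38 FREE]
Op 7: e = malloc(3) -> e = 8; heap: [0-7 ALLOC][8-10 ALLOC][11-18 FREE][19-26 ALLOC][27-38 FREE]
Op 8: f = malloc(2) -> f = 11; heap: [0-7 ALLOC][8-10 ALLOC][11-12 ALLOC][13-18 FREE][19-26 ALLOC][27-38 FREE]
malloc(5): first-fit scan over [0-7 ALLOC][8-10 ALLOC][11-12 ALLOC][13-18 FREE][19-26 ALLOC][27-38 FREE] -> 13

Answer: 13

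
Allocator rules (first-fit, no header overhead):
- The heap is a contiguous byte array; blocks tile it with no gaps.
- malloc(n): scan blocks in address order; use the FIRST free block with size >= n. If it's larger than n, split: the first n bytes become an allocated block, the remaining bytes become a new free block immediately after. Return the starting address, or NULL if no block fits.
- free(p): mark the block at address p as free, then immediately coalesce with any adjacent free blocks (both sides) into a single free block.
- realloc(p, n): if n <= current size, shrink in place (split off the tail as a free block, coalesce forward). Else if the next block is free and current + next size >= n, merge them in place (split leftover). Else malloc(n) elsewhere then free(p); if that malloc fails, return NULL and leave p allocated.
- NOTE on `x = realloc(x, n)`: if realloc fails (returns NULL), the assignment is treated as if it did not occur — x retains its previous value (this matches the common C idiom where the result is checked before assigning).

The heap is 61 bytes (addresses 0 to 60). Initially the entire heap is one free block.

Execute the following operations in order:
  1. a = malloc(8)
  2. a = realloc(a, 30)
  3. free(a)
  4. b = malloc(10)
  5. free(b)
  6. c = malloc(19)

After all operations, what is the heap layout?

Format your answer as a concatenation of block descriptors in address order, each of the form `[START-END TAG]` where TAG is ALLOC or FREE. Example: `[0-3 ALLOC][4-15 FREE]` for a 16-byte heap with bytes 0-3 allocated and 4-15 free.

Op 1: a = malloc(8) -> a = 0; heap: [0-7 ALLOC][8-60 FREE]
Op 2: a = realloc(a, 30) -> a = 0; heap: [0-29 ALLOC][30-60 FREE]
Op 3: free(a) -> (freed a); heap: [0-60 FREE]
Op 4: b = malloc(10) -> b = 0; heap: [0-9 ALLOC][10-60 FREE]
Op 5: free(b) -> (freed b); heap: [0-60 FREE]
Op 6: c = malloc(19) -> c = 0; heap: [0-18 ALLOC][19-60 FREE]

Answer: [0-18 ALLOC][19-60 FREE]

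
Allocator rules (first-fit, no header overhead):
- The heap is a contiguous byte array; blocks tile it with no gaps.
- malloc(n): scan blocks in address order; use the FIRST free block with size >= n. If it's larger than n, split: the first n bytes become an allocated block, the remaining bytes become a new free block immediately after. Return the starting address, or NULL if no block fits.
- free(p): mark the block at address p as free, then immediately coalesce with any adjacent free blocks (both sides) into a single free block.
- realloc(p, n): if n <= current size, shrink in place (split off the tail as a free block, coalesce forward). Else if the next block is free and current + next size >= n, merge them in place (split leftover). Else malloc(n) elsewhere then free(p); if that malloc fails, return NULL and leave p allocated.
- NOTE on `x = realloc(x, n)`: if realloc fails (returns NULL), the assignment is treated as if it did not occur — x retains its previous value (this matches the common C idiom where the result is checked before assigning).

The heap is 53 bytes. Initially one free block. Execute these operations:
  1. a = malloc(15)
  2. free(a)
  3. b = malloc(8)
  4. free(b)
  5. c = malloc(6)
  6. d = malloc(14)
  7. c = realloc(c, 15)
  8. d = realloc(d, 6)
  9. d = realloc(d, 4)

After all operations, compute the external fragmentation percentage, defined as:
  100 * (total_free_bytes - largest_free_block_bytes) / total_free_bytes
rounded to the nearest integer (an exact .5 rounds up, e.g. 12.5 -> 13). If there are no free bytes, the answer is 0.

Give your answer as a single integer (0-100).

Op 1: a = malloc(15) -> a = 0; heap: [0-14 ALLOC][15-52 FREE]
Op 2: free(a) -> (freed a); heap: [0-52 FREE]
Op 3: b = malloc(8) -> b = 0; heap: [0-7 ALLOC][8-52 FREE]
Op 4: free(b) -> (freed b); heap: [0-52 FREE]
Op 5: c = malloc(6) -> c = 0; heap: [0-5 ALLOC][6-52 FREE]
Op 6: d = malloc(14) -> d = 6; heap: [0-5 ALLOC][6-19 ALLOC][20-52 FREE]
Op 7: c = realloc(c, 15) -> c = 20; heap: [0-5 FREE][6-19 ALLOC][20-34 ALLOC][35-52 FREE]
Op 8: d = realloc(d, 6) -> d = 6; heap: [0-5 FREE][6-11 ALLOC][12-19 FREE][20-34 ALLOC][35-52 FREE]
Op 9: d = realloc(d, 4) -> d = 6; heap: [0-5 FREE][6-9 ALLOC][10-19 FREE][20-34 ALLOC][35-52 FREE]
Free blocks: [6 10 18] total_free=34 largest=18 -> 100*(34-18)/34 = 1600/34 ≈ 47.059 -> rounds to 47

Answer: 47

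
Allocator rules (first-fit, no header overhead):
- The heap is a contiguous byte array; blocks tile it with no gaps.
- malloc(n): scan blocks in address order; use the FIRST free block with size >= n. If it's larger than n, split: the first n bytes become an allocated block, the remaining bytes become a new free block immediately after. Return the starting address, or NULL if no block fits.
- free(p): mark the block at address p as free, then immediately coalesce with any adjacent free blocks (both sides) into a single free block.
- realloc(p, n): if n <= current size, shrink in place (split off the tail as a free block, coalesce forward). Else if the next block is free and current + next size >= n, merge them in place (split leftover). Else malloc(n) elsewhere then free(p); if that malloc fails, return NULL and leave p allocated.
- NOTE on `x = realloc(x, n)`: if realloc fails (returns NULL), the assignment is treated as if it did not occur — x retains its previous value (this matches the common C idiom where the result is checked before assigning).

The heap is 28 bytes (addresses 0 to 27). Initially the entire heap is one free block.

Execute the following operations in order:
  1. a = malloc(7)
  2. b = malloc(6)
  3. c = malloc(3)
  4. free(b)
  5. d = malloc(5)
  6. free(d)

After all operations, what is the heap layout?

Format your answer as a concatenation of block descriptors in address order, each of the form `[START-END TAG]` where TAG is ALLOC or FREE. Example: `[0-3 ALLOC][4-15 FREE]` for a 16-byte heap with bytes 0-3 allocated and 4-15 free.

Answer: [0-6 ALLOC][7-12 FREE][13-15 ALLOC][16-27 FREE]

Derivation:
Op 1: a = malloc(7) -> a = 0; heap: [0-6 ALLOC][7-27 FREE]
Op 2: b = malloc(6) -> b = 7; heap: [0-6 ALLOC][7-12 ALLOC][13-27 FREE]
Op 3: c = malloc(3) -> c = 13; heap: [0-6 ALLOC][7-12 ALLOC][13-15 ALLOC][16-27 FREE]
Op 4: free(b) -> (freed b); heap: [0-6 ALLOC][7-12 FREE][13-15 ALLOC][16-27 FREE]
Op 5: d = malloc(5) -> d = 7; heap: [0-6 ALLOC][7-11 ALLOC][12-12 FREE][13-15 ALLOC][16-27 FREE]
Op 6: free(d) -> (freed d); heap: [0-6 ALLOC][7-12 FREE][13-15 ALLOC][16-27 FREE]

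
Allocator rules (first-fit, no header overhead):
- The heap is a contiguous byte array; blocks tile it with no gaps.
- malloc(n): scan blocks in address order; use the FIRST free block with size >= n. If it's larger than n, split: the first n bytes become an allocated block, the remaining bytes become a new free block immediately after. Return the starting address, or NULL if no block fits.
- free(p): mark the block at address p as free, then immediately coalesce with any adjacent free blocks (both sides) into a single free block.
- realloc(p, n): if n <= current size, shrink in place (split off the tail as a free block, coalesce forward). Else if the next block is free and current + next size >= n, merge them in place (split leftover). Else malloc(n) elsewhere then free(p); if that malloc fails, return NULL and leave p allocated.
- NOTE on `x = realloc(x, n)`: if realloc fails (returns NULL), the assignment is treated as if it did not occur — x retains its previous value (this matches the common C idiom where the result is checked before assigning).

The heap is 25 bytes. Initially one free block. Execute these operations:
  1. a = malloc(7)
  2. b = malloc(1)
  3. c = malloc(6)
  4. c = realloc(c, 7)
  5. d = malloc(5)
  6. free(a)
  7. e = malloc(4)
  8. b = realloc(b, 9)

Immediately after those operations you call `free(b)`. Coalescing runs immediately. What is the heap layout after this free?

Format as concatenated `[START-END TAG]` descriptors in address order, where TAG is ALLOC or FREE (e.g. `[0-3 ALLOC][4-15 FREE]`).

Answer: [0-3 ALLOC][4-7 FREE][8-14 ALLOC][15-19 ALLOC][20-24 FREE]

Derivation:
Op 1: a = malloc(7) -> a = 0; heap: [0-6 ALLOC][7-24 FREE]
Op 2: b = malloc(1) -> b = 7; heap: [0-6 ALLOC][7-7 ALLOC][8-24 FREE]
Op 3: c = malloc(6) -> c = 8; heap: [0-6 ALLOC][7-7 ALLOC][8-13 ALLOC][14-24 FREE]
Op 4: c = realloc(c, 7) -> c = 8; heap: [0-6 ALLOC][7-7 ALLOC][8-14 ALLOC][15-24 FREE]
Op 5: d = malloc(5) -> d = 15; heap: [0-6 ALLOC][7-7 ALLOC][8-14 ALLOC][15-19 ALLOC][20-24 FREE]
Op 6: free(a) -> (freed a); heap: [0-6 FREE][7-7 ALLOC][8-14 ALLOC][15-19 ALLOC][20-24 FREE]
Op 7: e = malloc(4) -> e = 0; heap: [0-3 ALLOC][4-6 FREE][7-7 ALLOC][8-14 ALLOC][15-19 ALLOC][20-24 FREE]
Op 8: b = realloc(b, 9) -> NULL (b unchanged); heap: [0-3 ALLOC][4-6 FREE][7-7 ALLOC][8-14 ALLOC][15-19 ALLOC][20-24 FREE]
free(b): b = 7 -> block [7-7 ALLOC]; mark free, coalesce with adjacent free neighbors -> [0-3 ALLOC][4-7 FREE][8-14 ALLOC][15-19 ALLOC][20-24 FREE]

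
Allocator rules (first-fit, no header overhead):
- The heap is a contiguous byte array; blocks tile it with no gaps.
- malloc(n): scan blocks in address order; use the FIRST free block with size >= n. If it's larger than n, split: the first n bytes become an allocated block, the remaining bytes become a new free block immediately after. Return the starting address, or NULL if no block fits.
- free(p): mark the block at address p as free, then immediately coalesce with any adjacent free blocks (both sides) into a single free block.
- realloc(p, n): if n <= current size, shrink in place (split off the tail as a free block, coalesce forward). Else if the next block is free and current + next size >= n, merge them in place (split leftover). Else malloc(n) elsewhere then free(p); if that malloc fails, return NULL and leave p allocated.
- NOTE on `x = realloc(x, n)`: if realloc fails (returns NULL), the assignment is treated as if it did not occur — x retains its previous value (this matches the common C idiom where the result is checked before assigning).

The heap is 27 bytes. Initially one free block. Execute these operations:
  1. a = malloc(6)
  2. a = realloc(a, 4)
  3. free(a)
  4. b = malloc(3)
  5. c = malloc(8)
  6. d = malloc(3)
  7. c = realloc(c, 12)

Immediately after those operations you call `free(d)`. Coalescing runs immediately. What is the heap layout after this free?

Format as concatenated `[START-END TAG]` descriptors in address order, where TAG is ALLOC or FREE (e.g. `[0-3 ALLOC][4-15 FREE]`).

Op 1: a = malloc(6) -> a = 0; heap: [0-5 ALLOC][6-26 FREE]
Op 2: a = realloc(a, 4) -> a = 0; heap: [0-3 ALLOC][4-26 FREE]
Op 3: free(a) -> (freed a); heap: [0-26 FREE]
Op 4: b = malloc(3) -> b = 0; heap: [0-2 ALLOC][3-26 FREE]
Op 5: c = malloc(8) -> c = 3; heap: [0-2 ALLOC][3-10 ALLOC][11-26 FREE]
Op 6: d = malloc(3) -> d = 11; heap: [0-2 ALLOC][3-10 ALLOC][11-13 ALLOC][14-26 FREE]
Op 7: c = realloc(c, 12) -> c = 14; heap: [0-2 ALLOC][3-10 FREE][11-13 ALLOC][14-25 ALLOC][26-26 FREE]
free(d): d = 11 -> block [11-13 ALLOC]; mark free, coalesce with adjacent free neighbors -> [0-2 ALLOC][3-13 FREE][14-25 ALLOC][26-26 FREE]

Answer: [0-2 ALLOC][3-13 FREE][14-25 ALLOC][26-26 FREE]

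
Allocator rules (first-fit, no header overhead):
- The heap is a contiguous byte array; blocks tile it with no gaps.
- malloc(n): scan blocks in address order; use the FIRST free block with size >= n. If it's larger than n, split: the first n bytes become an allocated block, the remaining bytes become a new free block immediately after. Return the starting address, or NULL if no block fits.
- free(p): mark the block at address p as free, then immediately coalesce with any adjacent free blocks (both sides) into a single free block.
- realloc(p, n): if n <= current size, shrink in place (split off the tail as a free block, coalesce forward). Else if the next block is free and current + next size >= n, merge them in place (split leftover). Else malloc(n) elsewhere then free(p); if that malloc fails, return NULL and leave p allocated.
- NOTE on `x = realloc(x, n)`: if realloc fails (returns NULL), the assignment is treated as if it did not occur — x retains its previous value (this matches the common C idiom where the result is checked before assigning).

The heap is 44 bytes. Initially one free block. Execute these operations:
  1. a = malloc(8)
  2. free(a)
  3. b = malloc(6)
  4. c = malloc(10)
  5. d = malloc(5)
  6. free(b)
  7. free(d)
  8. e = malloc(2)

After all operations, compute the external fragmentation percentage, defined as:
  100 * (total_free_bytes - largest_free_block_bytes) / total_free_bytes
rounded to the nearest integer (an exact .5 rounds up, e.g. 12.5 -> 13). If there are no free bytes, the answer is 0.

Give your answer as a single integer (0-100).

Op 1: a = malloc(8) -> a = 0; heap: [0-7 ALLOC][8-43 FREE]
Op 2: free(a) -> (freed a); heap: [0-43 FREE]
Op 3: b = malloc(6) -> b = 0; heap: [0-5 ALLOC][6-43 FREE]
Op 4: c = malloc(10) -> c = 6; heap: [0-5 ALLOC][6-15 ALLOC][16-43 FREE]
Op 5: d = malloc(5) -> d = 16; heap: [0-5 ALLOC][6-15 ALLOC][16-20 ALLOC][21-43 FREE]
Op 6: free(b) -> (freed b); heap: [0-5 FREE][6-15 ALLOC][16-20 ALLOC][21-43 FREE]
Op 7: free(d) -> (freed d); heap: [0-5 FREE][6-15 ALLOC][16-43 FREE]
Op 8: e = malloc(2) -> e = 0; heap: [0-1 ALLOC][2-5 FREE][6-15 ALLOC][16-43 FREE]
Free blocks: [4 28] total_free=32 largest=28 -> 100*(32-28)/32 = 400/32 = 12.5 -> rounds to 13

Answer: 13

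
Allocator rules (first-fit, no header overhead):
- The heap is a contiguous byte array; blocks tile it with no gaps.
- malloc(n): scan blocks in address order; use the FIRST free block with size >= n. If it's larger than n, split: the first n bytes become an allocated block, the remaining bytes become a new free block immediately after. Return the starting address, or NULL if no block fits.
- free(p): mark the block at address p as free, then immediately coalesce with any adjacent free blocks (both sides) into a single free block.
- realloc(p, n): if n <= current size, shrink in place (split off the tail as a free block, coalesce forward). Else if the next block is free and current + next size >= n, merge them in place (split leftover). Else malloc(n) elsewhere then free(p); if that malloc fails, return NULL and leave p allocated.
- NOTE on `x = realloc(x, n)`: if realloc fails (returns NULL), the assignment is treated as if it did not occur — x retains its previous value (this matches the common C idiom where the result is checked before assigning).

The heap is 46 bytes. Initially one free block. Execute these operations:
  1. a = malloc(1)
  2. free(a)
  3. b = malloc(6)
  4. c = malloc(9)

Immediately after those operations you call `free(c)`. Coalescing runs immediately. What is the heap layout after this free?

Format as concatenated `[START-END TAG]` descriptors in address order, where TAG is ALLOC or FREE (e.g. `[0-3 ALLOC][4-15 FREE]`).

Answer: [0-5 ALLOC][6-45 FREE]

Derivation:
Op 1: a = malloc(1) -> a = 0; heap: [0-0 ALLOC][1-45 FREE]
Op 2: free(a) -> (freed a); heap: [0-45 FREE]
Op 3: b = malloc(6) -> b = 0; heap: [0-5 ALLOC][6-45 FREE]
Op 4: c = malloc(9) -> c = 6; heap: [0-5 ALLOC][6-14 ALLOC][15-45 FREE]
free(c): c = 6 -> block [6-14 ALLOC]; mark free, coalesce with adjacent free neighbors -> [0-5 ALLOC][6-45 FREE]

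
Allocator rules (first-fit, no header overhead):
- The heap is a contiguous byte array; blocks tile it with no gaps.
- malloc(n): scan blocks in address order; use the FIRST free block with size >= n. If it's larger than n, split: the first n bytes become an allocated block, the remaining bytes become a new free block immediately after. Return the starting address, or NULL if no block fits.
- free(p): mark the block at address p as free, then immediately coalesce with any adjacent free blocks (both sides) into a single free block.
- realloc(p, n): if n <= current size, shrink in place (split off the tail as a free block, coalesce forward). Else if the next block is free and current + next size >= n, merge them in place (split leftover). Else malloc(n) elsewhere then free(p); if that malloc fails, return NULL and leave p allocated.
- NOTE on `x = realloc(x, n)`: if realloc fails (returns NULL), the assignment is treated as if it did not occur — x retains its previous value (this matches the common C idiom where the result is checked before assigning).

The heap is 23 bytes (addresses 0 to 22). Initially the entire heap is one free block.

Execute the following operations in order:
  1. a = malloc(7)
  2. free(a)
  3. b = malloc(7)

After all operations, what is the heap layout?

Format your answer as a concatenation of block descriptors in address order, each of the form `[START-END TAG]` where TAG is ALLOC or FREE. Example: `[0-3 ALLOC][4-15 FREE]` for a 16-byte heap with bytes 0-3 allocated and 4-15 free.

Op 1: a = malloc(7) -> a = 0; heap: [0-6 ALLOC][7-22 FREE]
Op 2: free(a) -> (freed a); heap: [0-22 FREE]
Op 3: b = malloc(7) -> b = 0; heap: [0-6 ALLOC][7-22 FREE]

Answer: [0-6 ALLOC][7-22 FREE]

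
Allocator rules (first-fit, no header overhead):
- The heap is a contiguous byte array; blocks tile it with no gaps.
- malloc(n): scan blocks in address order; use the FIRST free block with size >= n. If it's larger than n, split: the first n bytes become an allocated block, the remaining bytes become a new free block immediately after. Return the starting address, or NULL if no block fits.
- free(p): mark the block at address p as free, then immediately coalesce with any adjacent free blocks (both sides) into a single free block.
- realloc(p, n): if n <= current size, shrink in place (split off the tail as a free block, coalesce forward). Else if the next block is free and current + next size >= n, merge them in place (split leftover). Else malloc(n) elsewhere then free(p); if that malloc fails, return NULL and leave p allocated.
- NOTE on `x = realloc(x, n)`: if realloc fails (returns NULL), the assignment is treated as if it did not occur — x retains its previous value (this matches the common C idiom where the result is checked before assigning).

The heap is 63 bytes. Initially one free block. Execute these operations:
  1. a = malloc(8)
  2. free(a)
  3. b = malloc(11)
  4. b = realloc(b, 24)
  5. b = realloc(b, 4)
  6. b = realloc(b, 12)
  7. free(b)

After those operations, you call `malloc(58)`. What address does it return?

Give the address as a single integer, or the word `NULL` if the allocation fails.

Answer: 0

Derivation:
Op 1: a = malloc(8) -> a = 0; heap: [0-7 ALLOC][8-62 FREE]
Op 2: free(a) -> (freed a); heap: [0-62 FREE]
Op 3: b = malloc(11) -> b = 0; heap: [0-10 ALLOC][11-62 FREE]
Op 4: b = realloc(b, 24) -> b = 0; heap: [0-23 ALLOC][24-62 FREE]
Op 5: b = realloc(b, 4) -> b = 0; heap: [0-3 ALLOC][4-62 FREE]
Op 6: b = realloc(b, 12) -> b = 0; heap: [0-11 ALLOC][12-62 FREE]
Op 7: free(b) -> (freed b); heap: [0-62 FREE]
malloc(58): first-fit scan over [0-62 FREE] -> 0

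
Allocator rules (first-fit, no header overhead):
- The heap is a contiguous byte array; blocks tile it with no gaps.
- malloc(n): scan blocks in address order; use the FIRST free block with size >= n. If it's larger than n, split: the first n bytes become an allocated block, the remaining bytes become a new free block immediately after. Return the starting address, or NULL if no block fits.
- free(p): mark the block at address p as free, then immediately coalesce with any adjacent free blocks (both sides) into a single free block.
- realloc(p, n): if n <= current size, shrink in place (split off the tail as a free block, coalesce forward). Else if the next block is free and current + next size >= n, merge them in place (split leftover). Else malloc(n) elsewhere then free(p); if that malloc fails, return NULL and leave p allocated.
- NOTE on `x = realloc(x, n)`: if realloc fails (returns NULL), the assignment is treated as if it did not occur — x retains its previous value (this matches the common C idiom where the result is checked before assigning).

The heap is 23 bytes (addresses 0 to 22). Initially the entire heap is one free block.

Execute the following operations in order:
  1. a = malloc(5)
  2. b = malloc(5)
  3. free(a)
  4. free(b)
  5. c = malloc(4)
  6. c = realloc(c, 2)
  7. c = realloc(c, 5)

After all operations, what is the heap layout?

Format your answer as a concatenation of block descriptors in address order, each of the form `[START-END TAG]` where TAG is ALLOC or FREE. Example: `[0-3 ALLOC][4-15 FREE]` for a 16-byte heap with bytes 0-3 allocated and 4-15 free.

Op 1: a = malloc(5) -> a = 0; heap: [0-4 ALLOC][5-22 FREE]
Op 2: b = malloc(5) -> b = 5; heap: [0-4 ALLOC][5-9 ALLOC][10-22 FREE]
Op 3: free(a) -> (freed a); heap: [0-4 FREE][5-9 ALLOC][10-22 FREE]
Op 4: free(b) -> (freed b); heap: [0-22 FREE]
Op 5: c = malloc(4) -> c = 0; heap: [0-3 ALLOC][4-22 FREE]
Op 6: c = realloc(c, 2) -> c = 0; heap: [0-1 ALLOC][2-22 FREE]
Op 7: c = realloc(c, 5) -> c = 0; heap: [0-4 ALLOC][5-22 FREE]

Answer: [0-4 ALLOC][5-22 FREE]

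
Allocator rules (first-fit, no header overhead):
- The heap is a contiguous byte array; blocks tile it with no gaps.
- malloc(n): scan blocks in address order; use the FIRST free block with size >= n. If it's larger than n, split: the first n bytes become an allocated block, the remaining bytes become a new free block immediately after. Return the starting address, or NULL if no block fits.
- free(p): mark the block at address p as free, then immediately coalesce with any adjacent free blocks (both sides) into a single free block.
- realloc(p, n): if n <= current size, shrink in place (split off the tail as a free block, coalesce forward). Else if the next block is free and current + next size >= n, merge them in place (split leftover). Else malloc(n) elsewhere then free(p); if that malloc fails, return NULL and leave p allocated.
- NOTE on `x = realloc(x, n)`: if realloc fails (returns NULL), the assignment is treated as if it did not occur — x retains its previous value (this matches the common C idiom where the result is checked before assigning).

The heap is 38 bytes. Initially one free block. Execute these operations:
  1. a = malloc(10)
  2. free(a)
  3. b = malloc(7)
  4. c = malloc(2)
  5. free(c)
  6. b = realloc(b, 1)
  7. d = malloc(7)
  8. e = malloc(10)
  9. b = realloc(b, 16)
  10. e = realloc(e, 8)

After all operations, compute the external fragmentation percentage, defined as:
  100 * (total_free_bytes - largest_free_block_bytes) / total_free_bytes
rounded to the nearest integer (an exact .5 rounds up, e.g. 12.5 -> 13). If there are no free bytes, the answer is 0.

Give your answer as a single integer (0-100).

Op 1: a = malloc(10) -> a = 0; heap: [0-9 ALLOC][10-37 FREE]
Op 2: free(a) -> (freed a); heap: [0-37 FREE]
Op 3: b = malloc(7) -> b = 0; heap: [0-6 ALLOC][7-37 FREE]
Op 4: c = malloc(2) -> c = 7; heap: [0-6 ALLOC][7-8 ALLOC][9-37 FREE]
Op 5: free(c) -> (freed c); heap: [0-6 ALLOC][7-37 FREE]
Op 6: b = realloc(b, 1) -> b = 0; heap: [0-0 ALLOC][1-37 FREE]
Op 7: d = malloc(7) -> d = 1; heap: [0-0 ALLOC][1-7 ALLOC][8-37 FREE]
Op 8: e = malloc(10) -> e = 8; heap: [0-0 ALLOC][1-7 ALLOC][8-17 ALLOC][18-37 FREE]
Op 9: b = realloc(b, 16) -> b = 18; heap: [0-0 FREE][1-7 ALLOC][8-17 ALLOC][18-33 ALLOC][34-37 FREE]
Op 10: e = realloc(e, 8) -> e = 8; heap: [0-0 FREE][1-7 ALLOC][8-15 ALLOC][16-17 FREE][18-33 ALLOC][34-37 FREE]
Free blocks: [1 2 4] total_free=7 largest=4 -> 100*(7-4)/7 = 300/7 ≈ 42.857 -> rounds to 43

Answer: 43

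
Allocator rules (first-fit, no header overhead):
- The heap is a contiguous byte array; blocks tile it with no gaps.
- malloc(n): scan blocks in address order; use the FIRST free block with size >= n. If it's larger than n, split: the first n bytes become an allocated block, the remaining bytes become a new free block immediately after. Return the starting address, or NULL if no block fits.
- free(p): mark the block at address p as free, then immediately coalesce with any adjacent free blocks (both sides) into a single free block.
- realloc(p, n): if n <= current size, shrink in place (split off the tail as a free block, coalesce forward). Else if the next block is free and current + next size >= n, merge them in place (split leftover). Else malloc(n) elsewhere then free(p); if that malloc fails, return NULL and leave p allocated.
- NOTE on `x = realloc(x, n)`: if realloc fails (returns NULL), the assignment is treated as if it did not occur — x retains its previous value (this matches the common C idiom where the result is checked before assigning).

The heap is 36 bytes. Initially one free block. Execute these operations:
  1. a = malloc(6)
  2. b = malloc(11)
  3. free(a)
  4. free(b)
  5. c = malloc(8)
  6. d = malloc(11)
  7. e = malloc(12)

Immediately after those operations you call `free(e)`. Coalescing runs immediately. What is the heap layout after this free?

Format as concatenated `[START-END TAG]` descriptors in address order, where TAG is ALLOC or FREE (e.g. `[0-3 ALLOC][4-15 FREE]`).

Answer: [0-7 ALLOC][8-18 ALLOC][19-35 FREE]

Derivation:
Op 1: a = malloc(6) -> a = 0; heap: [0-5 ALLOC][6-35 FREE]
Op 2: b = malloc(11) -> b = 6; heap: [0-5 ALLOC][6-16 ALLOC][17-35 FREE]
Op 3: free(a) -> (freed a); heap: [0-5 FREE][6-16 ALLOC][17-35 FREE]
Op 4: free(b) -> (freed b); heap: [0-35 FREE]
Op 5: c = malloc(8) -> c = 0; heap: [0-7 ALLOC][8-35 FREE]
Op 6: d = malloc(11) -> d = 8; heap: [0-7 ALLOC][8-18 ALLOC][19-35 FREE]
Op 7: e = malloc(12) -> e = 19; heap: [0-7 ALLOC][8-18 ALLOC][19-30 ALLOC][31-35 FREE]
free(e): e = 19 -> block [19-30 ALLOC]; mark free, coalesce with adjacent free neighbors -> [0-7 ALLOC][8-18 ALLOC][19-35 FREE]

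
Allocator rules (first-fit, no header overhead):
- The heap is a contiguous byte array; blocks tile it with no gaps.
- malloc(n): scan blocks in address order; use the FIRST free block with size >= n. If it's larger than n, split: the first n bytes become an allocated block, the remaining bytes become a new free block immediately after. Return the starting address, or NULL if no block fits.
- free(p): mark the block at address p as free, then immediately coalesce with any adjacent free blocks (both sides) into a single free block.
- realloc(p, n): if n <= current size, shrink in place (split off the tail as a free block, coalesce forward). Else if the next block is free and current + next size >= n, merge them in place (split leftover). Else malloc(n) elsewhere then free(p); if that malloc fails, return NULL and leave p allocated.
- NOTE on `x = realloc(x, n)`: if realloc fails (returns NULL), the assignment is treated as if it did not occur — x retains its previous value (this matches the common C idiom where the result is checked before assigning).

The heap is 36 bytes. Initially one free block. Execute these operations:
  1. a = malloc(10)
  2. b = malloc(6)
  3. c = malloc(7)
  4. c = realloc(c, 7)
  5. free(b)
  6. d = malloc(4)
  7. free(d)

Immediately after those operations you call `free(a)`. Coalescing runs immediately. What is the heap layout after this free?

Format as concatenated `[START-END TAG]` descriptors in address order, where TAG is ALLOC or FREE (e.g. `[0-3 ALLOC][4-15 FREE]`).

Answer: [0-15 FREE][16-22 ALLOC][23-35 FREE]

Derivation:
Op 1: a = malloc(10) -> a = 0; heap: [0-9 ALLOC][10-35 FREE]
Op 2: b = malloc(6) -> b = 10; heap: [0-9 ALLOC][10-15 ALLOC][16-35 FREE]
Op 3: c = malloc(7) -> c = 16; heap: [0-9 ALLOC][10-15 ALLOC][16-22 ALLOC][23-35 FREE]
Op 4: c = realloc(c, 7) -> c = 16; heap: [0-9 ALLOC][10-15 ALLOC][16-22 ALLOC][23-35 FREE]
Op 5: free(b) -> (freed b); heap: [0-9 ALLOC][10-15 FREE][16-22 ALLOC][23-35 FREE]
Op 6: d = malloc(4) -> d = 10; heap: [0-9 ALLOC][10-13 ALLOC][14-15 FREE][16-22 ALLOC][23-35 FREE]
Op 7: free(d) -> (freed d); heap: [0-9 ALLOC][10-15 FREE][16-22 ALLOC][23-35 FREE]
free(a): a = 0 -> block [0-9 ALLOC]; mark free, coalesce with adjacent free neighbors -> [0-15 FREE][16-22 ALLOC][23-35 FREE]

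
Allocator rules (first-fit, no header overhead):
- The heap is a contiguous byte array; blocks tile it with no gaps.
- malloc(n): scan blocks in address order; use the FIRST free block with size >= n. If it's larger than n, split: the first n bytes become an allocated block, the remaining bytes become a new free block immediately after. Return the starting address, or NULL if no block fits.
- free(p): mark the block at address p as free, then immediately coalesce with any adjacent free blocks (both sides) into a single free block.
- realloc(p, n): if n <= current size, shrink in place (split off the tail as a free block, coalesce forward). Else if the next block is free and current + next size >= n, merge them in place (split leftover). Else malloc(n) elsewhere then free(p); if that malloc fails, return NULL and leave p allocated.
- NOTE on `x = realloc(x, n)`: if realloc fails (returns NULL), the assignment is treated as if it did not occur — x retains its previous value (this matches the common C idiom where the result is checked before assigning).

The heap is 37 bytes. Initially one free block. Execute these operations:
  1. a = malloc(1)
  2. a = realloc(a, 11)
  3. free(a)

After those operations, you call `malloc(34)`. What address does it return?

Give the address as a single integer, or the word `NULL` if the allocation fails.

Op 1: a = malloc(1) -> a = 0; heap: [0-0 ALLOC][1-36 FREE]
Op 2: a = realloc(a, 11) -> a = 0; heap: [0-10 ALLOC][11-36 FREE]
Op 3: free(a) -> (freed a); heap: [0-36 FREE]
malloc(34): first-fit scan over [0-36 FREE] -> 0

Answer: 0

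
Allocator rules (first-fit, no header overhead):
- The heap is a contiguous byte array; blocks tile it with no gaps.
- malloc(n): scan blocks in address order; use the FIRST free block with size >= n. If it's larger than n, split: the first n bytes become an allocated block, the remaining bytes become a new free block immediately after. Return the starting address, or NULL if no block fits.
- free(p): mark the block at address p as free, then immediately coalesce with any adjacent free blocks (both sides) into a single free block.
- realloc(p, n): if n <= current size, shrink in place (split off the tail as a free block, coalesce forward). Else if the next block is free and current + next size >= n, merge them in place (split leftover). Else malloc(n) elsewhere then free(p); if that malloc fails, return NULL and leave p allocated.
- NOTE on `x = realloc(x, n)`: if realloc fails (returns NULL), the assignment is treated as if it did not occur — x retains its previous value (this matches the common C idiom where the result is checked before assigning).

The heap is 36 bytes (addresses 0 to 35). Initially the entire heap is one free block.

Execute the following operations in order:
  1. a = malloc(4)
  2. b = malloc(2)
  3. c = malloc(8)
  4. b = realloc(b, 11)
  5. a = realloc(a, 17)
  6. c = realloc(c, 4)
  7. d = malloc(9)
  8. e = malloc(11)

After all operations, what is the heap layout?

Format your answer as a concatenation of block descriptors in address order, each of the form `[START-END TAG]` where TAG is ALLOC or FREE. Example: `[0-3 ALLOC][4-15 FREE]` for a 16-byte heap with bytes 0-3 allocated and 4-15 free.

Op 1: a = malloc(4) -> a = 0; heap: [0-3 ALLOC][4-35 FREE]
Op 2: b = malloc(2) -> b = 4; heap: [0-3 ALLOC][4-5 ALLOC][6-35 FREE]
Op 3: c = malloc(8) -> c = 6; heap: [0-3 ALLOC][4-5 ALLOC][6-13 ALLOC][14-35 FREE]
Op 4: b = realloc(b, 11) -> b = 14; heap: [0-3 ALLOC][4-5 FREE][6-13 ALLOC][14-24 ALLOC][25-35 FREE]
Op 5: a = realloc(a, 17) -> NULL (a unchanged); heap: [0-3 ALLOC][4-5 FREE][6-13 ALLOC][14-24 ALLOC][25-35 FREE]
Op 6: c = realloc(c, 4) -> c = 6; heap: [0-3 ALLOC][4-5 FREE][6-9 ALLOC][10-13 FREE][14-24 ALLOC][25-35 FREE]
Op 7: d = malloc(9) -> d = 25; heap: [0-3 ALLOC][4-5 FREE][6-9 ALLOC][10-13 FREE][14-24 ALLOC][25-33 ALLOC][34-35 FREE]
Op 8: e = malloc(11) -> e = NULL; heap: [0-3 ALLOC][4-5 FREE][6-9 ALLOC][10-13 FREE][14-24 ALLOC][25-33 ALLOC][34-35 FREE]

Answer: [0-3 ALLOC][4-5 FREE][6-9 ALLOC][10-13 FREE][14-24 ALLOC][25-33 ALLOC][34-35 FREE]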